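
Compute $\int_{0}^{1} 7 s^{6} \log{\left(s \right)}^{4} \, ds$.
$\frac{24}{2401}$

Begin with the known integral
$$J(a) = \int_{0}^{1} 7 s^{a} \, ds = \frac{7}{a + 1}.$$

Differentiating under the integral sign brings down a factor of $\ln s$:
$$\frac{dJ}{da} = \int_{0}^{1} 7 s^{a} \log{\left(s \right)} \, ds = - \frac{7}{\left(a + 1\right)^{2}}.$$

Repeating $4$ times in total — each differentiation brings down another $\ln s$ — gives
$$\frac{d^{4}J}{da^{4}} = \int_{0}^{1} 7 s^{a} \log{\left(s \right)}^{4} \, ds = \frac{168}{\left(a + 1\right)^{5}},$$
and the integrand here is exactly the target integrand, so $I = \frac{168}{\left(a + 1\right)^{5}}$.

Setting $a = 6$:
$$I = \frac{24}{2401}.$$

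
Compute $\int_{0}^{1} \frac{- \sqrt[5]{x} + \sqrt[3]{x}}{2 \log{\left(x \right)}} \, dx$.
$\log{\left(\frac{\sqrt{10}}{3} \right)}$

Introduce a parameter $a$ in the exponent: let $I(a) = \int_{0}^{1} \frac{\sqrt[3]{x} - x^{a}}{2 \log{\left(x \right)}} \, dx$.

Since $\dfrac{\partial}{\partial a}\,x^{a} = x^{a} \ln x$, the $\ln x$ in the denominator cancels and
$$\frac{dI}{da} = \int_{0}^{1} - \frac{1}{2} x^{a} \, dx = - \frac{1}{2} \left[\frac{x^{a+1}}{a+1}\right]_0^1 = - \frac{1}{2 a + 2}.$$

Integrating with respect to $a$ gives $I(a) = - \frac{\log{\left(a + 1 \right)}}{2} - \frac{\log{\left(3 \right)}}{2} + \log{\left(2 \right)} + C$.

At $a = \frac{1}{3}$ the integrand is identically $0$, so $I(\frac{1}{3}) = 0$. The closed form gives $0$, hence $C = 0$.

Setting $a = \frac{1}{5}$:
$$I = \log{\left(\frac{\sqrt{10}}{3} \right)}.$$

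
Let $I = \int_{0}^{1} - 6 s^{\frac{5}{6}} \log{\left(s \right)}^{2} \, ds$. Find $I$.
$- \frac{2592}{1331}$

Begin with the known integral
$$J(a) = \int_{0}^{1} - 6 s^{a} \, ds = - \frac{6}{a + 1}.$$

Differentiating under the integral sign brings down a factor of $\ln s$:
$$\frac{dJ}{da} = \int_{0}^{1} - 6 s^{a} \log{\left(s \right)} \, ds = \frac{6}{\left(a + 1\right)^{2}}.$$

Repeating twice in total — each differentiation brings down another $\ln s$ — gives
$$\frac{d^{2}J}{da^{2}} = \int_{0}^{1} - 6 s^{a} \log{\left(s \right)}^{2} \, ds = - \frac{12}{\left(a + 1\right)^{3}},$$
and the integrand here is exactly the target integrand, so $I = - \frac{12}{\left(a + 1\right)^{3}}$.

Setting $a = \frac{5}{6}$:
$$I = - \frac{2592}{1331}.$$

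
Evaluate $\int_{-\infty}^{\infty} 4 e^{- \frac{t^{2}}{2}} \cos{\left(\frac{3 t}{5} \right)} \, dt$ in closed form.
$\frac{4 \sqrt{2} \sqrt{\pi}}{e^{\frac{9}{50}}}$

Treat the cosine frequency as a parameter and define $I(b) = \int_{-\infty}^{\infty} 4 e^{- \frac{t^{2}}{2}} \cos{\left(b t \right)} \, dt$.

Differentiating under the integral sign,
$$I'(b) = \int_{-\infty}^{\infty} - 4 t e^{- \frac{t^{2}}{2}} \sin{\left(b t \right)} \, dt.$$

Integrate $\int_{-\infty}^{\infty} t \sin(b t)\, e^{- \frac{t^{2}}{2}}\, dt$ by parts with $u = \sin(b t)$ and $dv = t\, e^{- \frac{t^{2}}{2}}\, dt$, giving $v = - e^{- \frac{t^{2}}{2}}$. The boundary term vanishes and
$$\int_{-\infty}^{\infty} t \sin(b t)\, e^{- \frac{t^{2}}{2}}\, dt = b \int_{-\infty}^{\infty} \cos(b t)\, e^{- \frac{t^{2}}{2}}\, dt,$$
so $I'(b) = - b\, I(b)$.

This is a separable first-order ODE; solving with the initial condition $I(0) = \int_{-\infty}^{\infty} 4 e^{- \frac{t^{2}}{2}}\,dt = 4 \sqrt{2} \sqrt{\pi}$ gives
$$I(b) = 4 \sqrt{2} \sqrt{\pi} e^{- \frac{b^{2}}{2}}.$$

Setting $b = \frac{3}{5}$:
$$I = \frac{4 \sqrt{2} \sqrt{\pi}}{e^{\frac{9}{50}}}.$$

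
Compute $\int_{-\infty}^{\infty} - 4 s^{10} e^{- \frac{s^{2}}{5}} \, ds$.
$- \frac{2953125 \sqrt{5} \sqrt{\pi}}{8}$

Begin with the known integral
$$J(a) = \int_{-\infty}^{\infty} - 4 e^{- a s^{2}} \, ds = - \frac{4 \sqrt{\pi}}{\sqrt{a}}.$$

Differentiating under the integral sign brings down a factor of $(-s^2)$:
$$\frac{dJ}{da} = \int_{-\infty}^{\infty} 4 s^{2} e^{- a s^{2}} \, ds = \frac{2 \sqrt{\pi}}{a^{\frac{3}{2}}}.$$

Repeating $5$ times in total — each differentiation brings down another $(-s^2)$ — gives
$$\frac{d^{5}J}{da^{5}} = \int_{-\infty}^{\infty} 4 s^{10} e^{- a s^{2}} \, ds = \frac{945 \sqrt{\pi}}{8 a^{\frac{11}{2}}},$$
and the integrand here is $(-1)^{5}$ times the target integrand, so $I = (-1)^{5}\,\frac{d^{5}J}{da^{5}} = - \frac{945 \sqrt{\pi}}{8 a^{\frac{11}{2}}}$.

Setting $a = \frac{1}{5}$:
$$I = - \frac{2953125 \sqrt{5} \sqrt{\pi}}{8}.$$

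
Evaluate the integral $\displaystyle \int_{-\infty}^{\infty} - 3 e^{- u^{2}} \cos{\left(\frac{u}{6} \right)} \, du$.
$- \frac{3 \sqrt{\pi}}{e^{\frac{1}{144}}}$

Define $I(b) = \int_{-\infty}^{\infty} - 3 e^{- u^{2}} \cos{\left(b u \right)} \, du$.

Differentiating under the integral sign,
$$I'(b) = \int_{-\infty}^{\infty} 3 u e^{- u^{2}} \sin{\left(b u \right)} \, du.$$

Integrate $\int_{-\infty}^{\infty} u \sin(b u)\, e^{- u^{2}}\, du$ by parts with $w = \sin(b u)$ and $dv = u\, e^{- u^{2}}\, du$, giving $v = - \frac{e^{- u^{2}}}{2}$. The boundary term vanishes and
$$\int_{-\infty}^{\infty} u \sin(b u)\, e^{- u^{2}}\, du = \frac{b}{2} \int_{-\infty}^{\infty} \cos(b u)\, e^{- u^{2}}\, du,$$
so $I'(b) = - \frac{b}{2}\, I(b)$.

This is a separable first-order ODE; solving with the initial condition $I(0) = \int_{-\infty}^{\infty} - 3 e^{- u^{2}}\,du = - 3 \sqrt{\pi}$ gives
$$I(b) = - 3 \sqrt{\pi} e^{- \frac{b^{2}}{4}}.$$

Setting $b = \frac{1}{6}$:
$$I = - \frac{3 \sqrt{\pi}}{e^{\frac{1}{144}}}.$$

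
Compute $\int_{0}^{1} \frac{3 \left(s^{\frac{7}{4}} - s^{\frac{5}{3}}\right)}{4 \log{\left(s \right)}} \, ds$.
$- \frac{15 \log{\left(2 \right)}}{4} + \frac{3 \log{\left(33 \right)}}{4}$

Replace the exponent $\frac{7}{4}$ by a parameter $a$: let $I(a) = \int_{0}^{1} \frac{3 \left(- s^{\frac{5}{3}} + s^{a}\right)}{4 \log{\left(s \right)}} \, ds$.

Since $\dfrac{\partial}{\partial a}\,s^{a} = s^{a} \ln s$, the $\ln s$ in the denominator cancels and
$$\frac{dI}{da} = \int_{0}^{1} \frac{3}{4} s^{a} \, ds = \frac{3}{4} \left[\frac{s^{a+1}}{a+1}\right]_0^1 = \frac{3}{4 \left(a + 1\right)}.$$

Integrating with respect to $a$ gives $I(a) = \log{\left(\frac{6^{\frac{3}{4}} \left(a + 1\right)^{\frac{3}{4}}}{8} \right)} + C$.

At $a = \frac{5}{3}$ the integrand is identically $0$, so $I(\frac{5}{3}) = 0$. The closed form gives $0$, hence $C = 0$.

Setting $a = \frac{7}{4}$:
$$I = - \frac{15 \log{\left(2 \right)}}{4} + \frac{3 \log{\left(33 \right)}}{4}.$$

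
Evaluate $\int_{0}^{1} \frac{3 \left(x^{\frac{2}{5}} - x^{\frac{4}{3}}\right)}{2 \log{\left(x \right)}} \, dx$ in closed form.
$- \log{\left(\frac{5 \sqrt{15}}{9} \right)}$

Consider the one-parameter family: let $I(a) = \int_{0}^{1} \frac{3 \left(x^{\frac{2}{5}} - x^{a}\right)}{2 \log{\left(x \right)}} \, dx$.

Since $\dfrac{\partial}{\partial a}\,x^{a} = x^{a} \ln x$, the $\ln x$ in the denominator cancels and
$$\frac{dI}{da} = \int_{0}^{1} - \frac{3}{2} x^{a} \, dx = - \frac{3}{2} \left[\frac{x^{a+1}}{a+1}\right]_0^1 = - \frac{3}{2 a + 2}.$$

Integrating with respect to $a$ gives $I(a) = - \log{\left(\frac{5 \sqrt{35} \left(a + 1\right)^{\frac{3}{2}}}{49} \right)} + C$.

At $a = \frac{2}{5}$ the integrand is identically $0$, so $I(\frac{2}{5}) = 0$. The closed form gives $0$, hence $C = 0$.

Setting $a = \frac{4}{3}$:
$$I = - \log{\left(\frac{5 \sqrt{15}}{9} \right)}.$$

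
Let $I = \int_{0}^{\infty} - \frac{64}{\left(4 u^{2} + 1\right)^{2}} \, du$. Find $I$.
$- 8 \pi$

Start from the standard arctangent integral
$$J(a) = \int_{0}^{\infty} - \frac{4}{a^{2} + u^{2}} \, du = - \frac{2 \pi}{a}.$$

Differentiating under the integral sign with respect to $a$,
$$\frac{dJ}{da} = \int_{0}^{\infty} \frac{8 a}{\left(a^{2} + u^{2}\right)^{2}} \, du = \frac{2 \pi}{a^{2}},$$
so $\int_{0}^{\infty} - \frac{4}{\left(a^{2} + u^{2}\right)^{2}} \, du = - \frac{\pi}{a^{3}}$.

Setting $a = \frac{1}{2}$:
$$I = - 8 \pi.$$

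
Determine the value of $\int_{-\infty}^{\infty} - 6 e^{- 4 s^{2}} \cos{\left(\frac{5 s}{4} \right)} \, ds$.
$- \frac{3 \sqrt{\pi}}{e^{\frac{25}{256}}}$

Treat the cosine frequency as a parameter and define $I(b) = \int_{-\infty}^{\infty} - 6 e^{- 4 s^{2}} \cos{\left(b s \right)} \, ds$.

Differentiating under the integral sign,
$$I'(b) = \int_{-\infty}^{\infty} 6 s e^{- 4 s^{2}} \sin{\left(b s \right)} \, ds.$$

Integrate $\int_{-\infty}^{\infty} s \sin(b s)\, e^{- 4 s^{2}}\, ds$ by parts with $u = \sin(b s)$ and $dv = s\, e^{- 4 s^{2}}\, ds$, giving $v = - \frac{e^{- 4 s^{2}}}{8}$. The boundary term vanishes and
$$\int_{-\infty}^{\infty} s \sin(b s)\, e^{- 4 s^{2}}\, ds = \frac{b}{8} \int_{-\infty}^{\infty} \cos(b s)\, e^{- 4 s^{2}}\, ds,$$
so $I'(b) = - \frac{b}{8}\, I(b)$.

This is a separable first-order ODE; solving with the initial condition $I(0) = \int_{-\infty}^{\infty} - 6 e^{- 4 s^{2}}\,ds = - 3 \sqrt{\pi}$ gives
$$I(b) = - 3 \sqrt{\pi} e^{- \frac{b^{2}}{16}}.$$

Setting $b = \frac{5}{4}$:
$$I = - \frac{3 \sqrt{\pi}}{e^{\frac{25}{256}}}.$$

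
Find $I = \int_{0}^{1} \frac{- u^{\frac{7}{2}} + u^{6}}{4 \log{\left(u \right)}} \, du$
$- \frac{\log{\left(3 \right)}}{2} + \frac{\log{\left(14 \right)}}{4}$

Introduce a parameter $a$ in the exponent: let $I(a) = \int_{0}^{1} \frac{u^{6} - u^{a}}{4 \log{\left(u \right)}} \, du$.

Since $\dfrac{\partial}{\partial a}\,u^{a} = u^{a} \ln u$, the $\ln u$ in the denominator cancels and
$$\frac{dI}{da} = \int_{0}^{1} - \frac{1}{4} u^{a} \, du = - \frac{1}{4} \left[\frac{u^{a+1}}{a+1}\right]_0^1 = - \frac{1}{4 a + 4}.$$

Integrating with respect to $a$ gives $I(a) = - \frac{\log{\left(a + 1 \right)}}{4} + \frac{\log{\left(7 \right)}}{4} + C$.

At $a = 6$ the integrand is identically $0$, so $I(6) = 0$. The closed form gives $0$, hence $C = 0$.

Setting $a = \frac{7}{2}$:
$$I = - \frac{\log{\left(3 \right)}}{2} + \frac{\log{\left(14 \right)}}{4}.$$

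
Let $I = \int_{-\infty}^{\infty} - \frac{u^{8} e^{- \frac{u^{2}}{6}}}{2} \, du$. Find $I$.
$- \frac{8505 \sqrt{6} \sqrt{\pi}}{2}$

Consider the simpler parametrised integral
$$J(a) = \int_{-\infty}^{\infty} - \frac{e^{- a u^{2}}}{2} \, du = - \frac{\sqrt{\pi}}{2 \sqrt{a}}.$$

Differentiating under the integral sign brings down a factor of $(-u^2)$:
$$\frac{dJ}{da} = \int_{-\infty}^{\infty} \frac{u^{2} e^{- a u^{2}}}{2} \, du = \frac{\sqrt{\pi}}{4 a^{\frac{3}{2}}}.$$

Repeating $4$ times in total — each differentiation brings down another $(-u^2)$ — gives
$$\frac{d^{4}J}{da^{4}} = \int_{-\infty}^{\infty} - \frac{u^{8} e^{- a u^{2}}}{2} \, du = - \frac{105 \sqrt{\pi}}{32 a^{\frac{9}{2}}},$$
and the integrand here is exactly the target integrand, so $I = - \frac{105 \sqrt{\pi}}{32 a^{\frac{9}{2}}}$.

Setting $a = \frac{1}{6}$:
$$I = - \frac{8505 \sqrt{6} \sqrt{\pi}}{2}.$$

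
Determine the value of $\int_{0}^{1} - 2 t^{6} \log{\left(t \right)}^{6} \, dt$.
$- \frac{1440}{823543}$

Start from the elementary integral
$$J(a) = \int_{0}^{1} - 2 t^{a} \, dt = - \frac{2}{a + 1}.$$

Differentiating under the integral sign brings down a factor of $\ln t$:
$$\frac{dJ}{da} = \int_{0}^{1} - 2 t^{a} \log{\left(t \right)} \, dt = \frac{2}{\left(a + 1\right)^{2}}.$$

Repeating $6$ times in total — each differentiation brings down another $\ln t$ — gives
$$\frac{d^{6}J}{da^{6}} = \int_{0}^{1} - 2 t^{a} \log{\left(t \right)}^{6} \, dt = - \frac{1440}{\left(a + 1\right)^{7}},$$
and the integrand here is exactly the target integrand, so $I = - \frac{1440}{\left(a + 1\right)^{7}}$.

Setting $a = 6$:
$$I = - \frac{1440}{823543}.$$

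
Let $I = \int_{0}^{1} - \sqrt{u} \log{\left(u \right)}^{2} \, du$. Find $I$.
$- \frac{16}{27}$

Consider the simpler parametrised integral
$$J(a) = \int_{0}^{1} - u^{a} \, du = - \frac{1}{a + 1}.$$

Differentiating under the integral sign brings down a factor of $\ln u$:
$$\frac{dJ}{da} = \int_{0}^{1} - u^{a} \log{\left(u \right)} \, du = \frac{1}{\left(a + 1\right)^{2}}.$$

Repeating twice in total — each differentiation brings down another $\ln u$ — gives
$$\frac{d^{2}J}{da^{2}} = \int_{0}^{1} - u^{a} \log{\left(u \right)}^{2} \, du = - \frac{2}{\left(a + 1\right)^{3}},$$
and the integrand here is exactly the target integrand, so $I = - \frac{2}{\left(a + 1\right)^{3}}$.

Setting $a = \frac{1}{2}$:
$$I = - \frac{16}{27}.$$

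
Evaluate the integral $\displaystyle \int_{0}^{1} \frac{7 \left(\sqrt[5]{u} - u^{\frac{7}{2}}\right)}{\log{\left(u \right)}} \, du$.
$- \log{\left(\frac{170859375}{16384} \right)}$

Replace the exponent $\frac{7}{2}$ by a parameter $a$: let $I(a) = \int_{0}^{1} \frac{7 \left(\sqrt[5]{u} - u^{a}\right)}{\log{\left(u \right)}} \, du$.

Since $\dfrac{\partial}{\partial a}\,u^{a} = u^{a} \ln u$, the $\ln u$ in the denominator cancels and
$$\frac{dI}{da} = \int_{0}^{1} -7 u^{a} \, du = -7 \left[\frac{u^{a+1}}{a+1}\right]_0^1 = - \frac{7}{a + 1}.$$

Integrating with respect to $a$ gives $I(a) = - \log{\left(\frac{78125 \left(a + 1\right)^{7}}{279936} \right)} + C$.

At $a = \frac{1}{5}$ the integrand is identically $0$, so $I(\frac{1}{5}) = 0$. The closed form gives $0$, hence $C = 0$.

Setting $a = \frac{7}{2}$:
$$I = - \log{\left(\frac{170859375}{16384} \right)}.$$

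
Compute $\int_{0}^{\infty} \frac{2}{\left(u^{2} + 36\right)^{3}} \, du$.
$\frac{\pi}{20736}$

Begin with the known result
$$J(a) = \int_{0}^{\infty} \frac{2}{a^{2} + u^{2}} \, du = \frac{\pi}{a}.$$

Differentiating under the integral sign with respect to $a$,
$$\frac{dJ}{da} = \int_{0}^{\infty} - \frac{4 a}{\left(a^{2} + u^{2}\right)^{2}} \, du = - \frac{\pi}{a^{2}},$$
so $\int_{0}^{\infty} \frac{2}{\left(a^{2} + u^{2}\right)^{2}} \, du = \frac{\pi}{2 a^{3}}$.

Repeating — each differentiation of $1/(u^2+a^2)^j$ produces $-2ja/(u^2+a^2)^{j+1}$ — and dividing through by $-2ja$ at each step yields, after $2$ differentiations in total,
$$\int_{0}^{\infty} \frac{2}{\left(a^{2} + u^{2}\right)^{3}} \, du = \frac{3 \pi}{8 a^{5}}.$$

Setting $a = 6$:
$$I = \frac{\pi}{20736}.$$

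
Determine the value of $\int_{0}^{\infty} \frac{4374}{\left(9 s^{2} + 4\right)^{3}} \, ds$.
$\frac{2187 \pi}{256}$

Begin with the known result
$$J(a) = \int_{0}^{\infty} \frac{6}{a^{2} + s^{2}} \, ds = \frac{3 \pi}{a}.$$

Differentiating under the integral sign with respect to $a$,
$$\frac{dJ}{da} = \int_{0}^{\infty} - \frac{12 a}{\left(a^{2} + s^{2}\right)^{2}} \, ds = - \frac{3 \pi}{a^{2}},$$
so $\int_{0}^{\infty} \frac{6}{\left(a^{2} + s^{2}\right)^{2}} \, ds = \frac{3 \pi}{2 a^{3}}$.

Repeating — each differentiation of $1/(s^2+a^2)^j$ produces $-2ja/(s^2+a^2)^{j+1}$ — and dividing through by $-2ja$ at each step yields, after $2$ differentiations in total,
$$\int_{0}^{\infty} \frac{6}{\left(a^{2} + s^{2}\right)^{3}} \, ds = \frac{9 \pi}{8 a^{5}}.$$

Setting $a = \frac{2}{3}$:
$$I = \frac{2187 \pi}{256}.$$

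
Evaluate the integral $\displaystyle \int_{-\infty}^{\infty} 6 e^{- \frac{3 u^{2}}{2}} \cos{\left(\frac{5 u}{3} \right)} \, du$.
$\frac{2 \sqrt{6} \sqrt{\pi}}{e^{\frac{25}{54}}}$

Define $I(b) = \int_{-\infty}^{\infty} 6 e^{- \frac{3 u^{2}}{2}} \cos{\left(b u \right)} \, du$.

Differentiating under the integral sign,
$$I'(b) = \int_{-\infty}^{\infty} - 6 u e^{- \frac{3 u^{2}}{2}} \sin{\left(b u \right)} \, du.$$

Integrate $\int_{-\infty}^{\infty} u \sin(b u)\, e^{- \frac{3 u^{2}}{2}}\, du$ by parts with $w = \sin(b u)$ and $dv = u\, e^{- \frac{3 u^{2}}{2}}\, du$, giving $v = - \frac{e^{- \frac{3 u^{2}}{2}}}{3}$. The boundary term vanishes and
$$\int_{-\infty}^{\infty} u \sin(b u)\, e^{- \frac{3 u^{2}}{2}}\, du = \frac{b}{3} \int_{-\infty}^{\infty} \cos(b u)\, e^{- \frac{3 u^{2}}{2}}\, du,$$
so $I'(b) = - \frac{b}{3}\, I(b)$.

This is a separable first-order ODE; solving with the initial condition $I(0) = \int_{-\infty}^{\infty} 6 e^{- \frac{3 u^{2}}{2}}\,du = 2 \sqrt{6} \sqrt{\pi}$ gives
$$I(b) = 2 \sqrt{6} \sqrt{\pi} e^{- \frac{b^{2}}{6}}.$$

Setting $b = \frac{5}{3}$:
$$I = \frac{2 \sqrt{6} \sqrt{\pi}}{e^{\frac{25}{54}}}.$$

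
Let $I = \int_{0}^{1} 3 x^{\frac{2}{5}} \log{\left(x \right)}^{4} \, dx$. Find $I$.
$\frac{225000}{16807}$

Start from the elementary integral
$$J(a) = \int_{0}^{1} 3 x^{a} \, dx = \frac{3}{a + 1}.$$

Differentiating under the integral sign brings down a factor of $\ln x$:
$$\frac{dJ}{da} = \int_{0}^{1} 3 x^{a} \log{\left(x \right)} \, dx = - \frac{3}{\left(a + 1\right)^{2}}.$$

Repeating $4$ times in total — each differentiation brings down another $\ln x$ — gives
$$\frac{d^{4}J}{da^{4}} = \int_{0}^{1} 3 x^{a} \log{\left(x \right)}^{4} \, dx = \frac{72}{\left(a + 1\right)^{5}},$$
and the integrand here is exactly the target integrand, so $I = \frac{72}{\left(a + 1\right)^{5}}$.

Setting $a = \frac{2}{5}$:
$$I = \frac{225000}{16807}.$$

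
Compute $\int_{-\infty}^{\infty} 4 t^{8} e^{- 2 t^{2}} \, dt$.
$\frac{105 \sqrt{2} \sqrt{\pi}}{128}$

Consider the simpler parametrised integral
$$J(a) = \int_{-\infty}^{\infty} 4 e^{- a t^{2}} \, dt = \frac{4 \sqrt{\pi}}{\sqrt{a}}.$$

Differentiating under the integral sign brings down a factor of $(-t^2)$:
$$\frac{dJ}{da} = \int_{-\infty}^{\infty} - 4 t^{2} e^{- a t^{2}} \, dt = - \frac{2 \sqrt{\pi}}{a^{\frac{3}{2}}}.$$

Repeating $4$ times in total — each differentiation brings down another $(-t^2)$ — gives
$$\frac{d^{4}J}{da^{4}} = \int_{-\infty}^{\infty} 4 t^{8} e^{- a t^{2}} \, dt = \frac{105 \sqrt{\pi}}{4 a^{\frac{9}{2}}},$$
and the integrand here is exactly the target integrand, so $I = \frac{105 \sqrt{\pi}}{4 a^{\frac{9}{2}}}$.

Setting $a = 2$:
$$I = \frac{105 \sqrt{2} \sqrt{\pi}}{128}.$$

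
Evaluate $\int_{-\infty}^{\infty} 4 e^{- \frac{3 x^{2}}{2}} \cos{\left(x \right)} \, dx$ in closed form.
$\frac{4 \sqrt{6} \sqrt{\pi}}{3 e^{\frac{1}{6}}}$

Let $b$ denote the cosine frequency and define $I(b) = \int_{-\infty}^{\infty} 4 e^{- \frac{3 x^{2}}{2}} \cos{\left(b x \right)} \, dx$.

Differentiating under the integral sign,
$$I'(b) = \int_{-\infty}^{\infty} - 4 x e^{- \frac{3 x^{2}}{2}} \sin{\left(b x \right)} \, dx.$$

Integrate $\int_{-\infty}^{\infty} x \sin(b x)\, e^{- \frac{3 x^{2}}{2}}\, dx$ by parts with $u = \sin(b x)$ and $dv = x\, e^{- \frac{3 x^{2}}{2}}\, dx$, giving $v = - \frac{e^{- \frac{3 x^{2}}{2}}}{3}$. The boundary term vanishes and
$$\int_{-\infty}^{\infty} x \sin(b x)\, e^{- \frac{3 x^{2}}{2}}\, dx = \frac{b}{3} \int_{-\infty}^{\infty} \cos(b x)\, e^{- \frac{3 x^{2}}{2}}\, dx,$$
so $I'(b) = - \frac{b}{3}\, I(b)$.

This is a separable first-order ODE; solving with the initial condition $I(0) = \int_{-\infty}^{\infty} 4 e^{- \frac{3 x^{2}}{2}}\,dx = \frac{4 \sqrt{6} \sqrt{\pi}}{3}$ gives
$$I(b) = \frac{4 \sqrt{6} \sqrt{\pi} e^{- \frac{b^{2}}{6}}}{3}.$$

Setting $b = 1$:
$$I = \frac{4 \sqrt{6} \sqrt{\pi}}{3 e^{\frac{1}{6}}}.$$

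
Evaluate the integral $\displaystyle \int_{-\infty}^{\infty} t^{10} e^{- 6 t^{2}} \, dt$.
$\frac{35 \sqrt{6} \sqrt{\pi}}{55296}$

Start from the elementary integral
$$J(a) = \int_{-\infty}^{\infty} e^{- a t^{2}} \, dt = \frac{\sqrt{\pi}}{\sqrt{a}}.$$

Differentiating under the integral sign brings down a factor of $(-t^2)$:
$$\frac{dJ}{da} = \int_{-\infty}^{\infty} - t^{2} e^{- a t^{2}} \, dt = - \frac{\sqrt{\pi}}{2 a^{\frac{3}{2}}}.$$

Repeating $5$ times in total — each differentiation brings down another $(-t^2)$ — gives
$$\frac{d^{5}J}{da^{5}} = \int_{-\infty}^{\infty} - t^{10} e^{- a t^{2}} \, dt = - \frac{945 \sqrt{\pi}}{32 a^{\frac{11}{2}}},$$
and the integrand here is $(-1)^{5}$ times the target integrand, so $I = (-1)^{5}\,\frac{d^{5}J}{da^{5}} = \frac{945 \sqrt{\pi}}{32 a^{\frac{11}{2}}}$.

Setting $a = 6$:
$$I = \frac{35 \sqrt{6} \sqrt{\pi}}{55296}.$$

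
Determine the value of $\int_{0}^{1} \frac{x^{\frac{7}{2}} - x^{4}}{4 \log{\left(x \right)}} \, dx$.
$- \frac{\log{\left(10 \right)}}{4} + \frac{\log{\left(3 \right)}}{2}$

Replace the exponent $\frac{7}{2}$ by a parameter $a$: let $I(a) = \int_{0}^{1} \frac{- x^{4} + x^{a}}{4 \log{\left(x \right)}} \, dx$.

Since $\dfrac{\partial}{\partial a}\,x^{a} = x^{a} \ln x$, the $\ln x$ in the denominator cancels and
$$\frac{dI}{da} = \int_{0}^{1} \frac{1}{4} x^{a} \, dx = \frac{1}{4} \left[\frac{x^{a+1}}{a+1}\right]_0^1 = \frac{1}{4 \left(a + 1\right)}.$$

Integrating with respect to $a$ gives $I(a) = \frac{\log{\left(a + 1 \right)}}{4} - \frac{\log{\left(5 \right)}}{4} + C$.

At $a = 4$ the integrand is identically $0$, so $I(4) = 0$. The closed form gives $0$, hence $C = 0$.

Setting $a = \frac{7}{2}$:
$$I = - \frac{\log{\left(10 \right)}}{4} + \frac{\log{\left(3 \right)}}{2}.$$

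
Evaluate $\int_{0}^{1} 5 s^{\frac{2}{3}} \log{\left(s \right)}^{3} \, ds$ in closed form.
$- \frac{486}{125}$

Begin with the known integral
$$J(a) = \int_{0}^{1} 5 s^{a} \, ds = \frac{5}{a + 1}.$$

Differentiating under the integral sign brings down a factor of $\ln s$:
$$\frac{dJ}{da} = \int_{0}^{1} 5 s^{a} \log{\left(s \right)} \, ds = - \frac{5}{\left(a + 1\right)^{2}}.$$

Repeating $3$ times in total — each differentiation brings down another $\ln s$ — gives
$$\frac{d^{3}J}{da^{3}} = \int_{0}^{1} 5 s^{a} \log{\left(s \right)}^{3} \, ds = - \frac{30}{\left(a + 1\right)^{4}},$$
and the integrand here is exactly the target integrand, so $I = - \frac{30}{\left(a + 1\right)^{4}}$.

Setting $a = \frac{2}{3}$:
$$I = - \frac{486}{125}.$$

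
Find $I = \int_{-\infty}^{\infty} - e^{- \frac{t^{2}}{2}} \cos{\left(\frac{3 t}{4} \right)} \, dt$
$- \frac{\sqrt{2} \sqrt{\pi}}{e^{\frac{9}{32}}}$

Define $I(b) = \int_{-\infty}^{\infty} - e^{- \frac{t^{2}}{2}} \cos{\left(b t \right)} \, dt$.

Differentiating under the integral sign,
$$I'(b) = \int_{-\infty}^{\infty} t e^{- \frac{t^{2}}{2}} \sin{\left(b t \right)} \, dt.$$

Integrate $\int_{-\infty}^{\infty} t \sin(b t)\, e^{- \frac{t^{2}}{2}}\, dt$ by parts with $u = \sin(b t)$ and $dv = t\, e^{- \frac{t^{2}}{2}}\, dt$, giving $v = - e^{- \frac{t^{2}}{2}}$. The boundary term vanishes and
$$\int_{-\infty}^{\infty} t \sin(b t)\, e^{- \frac{t^{2}}{2}}\, dt = b \int_{-\infty}^{\infty} \cos(b t)\, e^{- \frac{t^{2}}{2}}\, dt,$$
so $I'(b) = - b\, I(b)$.

This is a separable first-order ODE; solving with the initial condition $I(0) = \int_{-\infty}^{\infty} - e^{- \frac{t^{2}}{2}}\,dt = - \sqrt{2} \sqrt{\pi}$ gives
$$I(b) = - \sqrt{2} \sqrt{\pi} e^{- \frac{b^{2}}{2}}.$$

Setting $b = \frac{3}{4}$:
$$I = - \frac{\sqrt{2} \sqrt{\pi}}{e^{\frac{9}{32}}}.$$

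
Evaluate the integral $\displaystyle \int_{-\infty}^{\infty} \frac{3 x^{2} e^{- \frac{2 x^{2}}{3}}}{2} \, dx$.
$\frac{9 \sqrt{6} \sqrt{\pi}}{16}$

Begin with the known integral
$$J(a) = \int_{-\infty}^{\infty} \frac{3 e^{- a x^{2}}}{2} \, dx = \frac{3 \sqrt{\pi}}{2 \sqrt{a}}.$$

Differentiating under the integral sign brings down a factor of $(-x^2)$:
$$\frac{dJ}{da} = \int_{-\infty}^{\infty} - \frac{3 x^{2} e^{- a x^{2}}}{2} \, dx = - \frac{3 \sqrt{\pi}}{4 a^{\frac{3}{2}}}.$$

The integral on the left is $-I$, so $I = \frac{3 \sqrt{\pi}}{4 a^{\frac{3}{2}}}$.

Setting $a = \frac{2}{3}$:
$$I = \frac{9 \sqrt{6} \sqrt{\pi}}{16}.$$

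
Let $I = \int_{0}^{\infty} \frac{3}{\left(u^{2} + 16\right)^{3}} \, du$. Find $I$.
$\frac{9 \pi}{16384}$

Start from the standard arctangent integral
$$J(a) = \int_{0}^{\infty} \frac{3}{a^{2} + u^{2}} \, du = \frac{3 \pi}{2 a}.$$

Differentiating under the integral sign with respect to $a$,
$$\frac{dJ}{da} = \int_{0}^{\infty} - \frac{6 a}{\left(a^{2} + u^{2}\right)^{2}} \, du = - \frac{3 \pi}{2 a^{2}},$$
so $\int_{0}^{\infty} \frac{3}{\left(a^{2} + u^{2}\right)^{2}} \, du = \frac{3 \pi}{4 a^{3}}$.

Repeating — each differentiation of $1/(u^2+a^2)^j$ produces $-2ja/(u^2+a^2)^{j+1}$ — and dividing through by $-2ja$ at each step yields, after $2$ differentiations in total,
$$\int_{0}^{\infty} \frac{3}{\left(a^{2} + u^{2}\right)^{3}} \, du = \frac{9 \pi}{16 a^{5}}.$$

Setting $a = 4$:
$$I = \frac{9 \pi}{16384}.$$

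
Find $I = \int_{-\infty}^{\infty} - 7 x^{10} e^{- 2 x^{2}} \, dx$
$- \frac{6615 \sqrt{2} \sqrt{\pi}}{2048}$

Begin with the known integral
$$J(a) = \int_{-\infty}^{\infty} - 7 e^{- a x^{2}} \, dx = - \frac{7 \sqrt{\pi}}{\sqrt{a}}.$$

Differentiating under the integral sign brings down a factor of $(-x^2)$:
$$\frac{dJ}{da} = \int_{-\infty}^{\infty} 7 x^{2} e^{- a x^{2}} \, dx = \frac{7 \sqrt{\pi}}{2 a^{\frac{3}{2}}}.$$

Repeating $5$ times in total — each differentiation brings down another $(-x^2)$ — gives
$$\frac{d^{5}J}{da^{5}} = \int_{-\infty}^{\infty} 7 x^{10} e^{- a x^{2}} \, dx = \frac{6615 \sqrt{\pi}}{32 a^{\frac{11}{2}}},$$
and the integrand here is $(-1)^{5}$ times the target integrand, so $I = (-1)^{5}\,\frac{d^{5}J}{da^{5}} = - \frac{6615 \sqrt{\pi}}{32 a^{\frac{11}{2}}}$.

Setting $a = 2$:
$$I = - \frac{6615 \sqrt{2} \sqrt{\pi}}{2048}.$$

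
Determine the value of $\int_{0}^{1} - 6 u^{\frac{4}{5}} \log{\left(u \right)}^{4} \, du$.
$- \frac{50000}{6561}$

Begin with the known integral
$$J(a) = \int_{0}^{1} - 6 u^{a} \, du = - \frac{6}{a + 1}.$$

Differentiating under the integral sign brings down a factor of $\ln u$:
$$\frac{dJ}{da} = \int_{0}^{1} - 6 u^{a} \log{\left(u \right)} \, du = \frac{6}{\left(a + 1\right)^{2}}.$$

Repeating $4$ times in total — each differentiation brings down another $\ln u$ — gives
$$\frac{d^{4}J}{da^{4}} = \int_{0}^{1} - 6 u^{a} \log{\left(u \right)}^{4} \, du = - \frac{144}{\left(a + 1\right)^{5}},$$
and the integrand here is exactly the target integrand, so $I = - \frac{144}{\left(a + 1\right)^{5}}$.

Setting $a = \frac{4}{5}$:
$$I = - \frac{50000}{6561}.$$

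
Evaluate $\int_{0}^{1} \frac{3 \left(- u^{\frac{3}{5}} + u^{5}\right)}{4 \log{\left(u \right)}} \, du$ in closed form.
$\log{\left(\frac{15^{\frac{3}{4}} \sqrt{2}}{4} \right)}$

Introduce a parameter $a$ in the exponent: let $I(a) = \int_{0}^{1} \frac{3 \left(u^{5} - u^{a}\right)}{4 \log{\left(u \right)}} \, du$.

Since $\dfrac{\partial}{\partial a}\,u^{a} = u^{a} \ln u$, the $\ln u$ in the denominator cancels and
$$\frac{dI}{da} = \int_{0}^{1} - \frac{3}{4} u^{a} \, du = - \frac{3}{4} \left[\frac{u^{a+1}}{a+1}\right]_0^1 = - \frac{3}{4 a + 4}.$$

Integrating with respect to $a$ gives $I(a) = - \frac{3 \log{\left(a + 1 \right)}}{4} + \frac{3 \log{\left(6 \right)}}{4} + C$.

At $a = 5$ the integrand is identically $0$, so $I(5) = 0$. The closed form gives $0$, hence $C = 0$.

Setting $a = \frac{3}{5}$:
$$I = \log{\left(\frac{15^{\frac{3}{4}} \sqrt{2}}{4} \right)}.$$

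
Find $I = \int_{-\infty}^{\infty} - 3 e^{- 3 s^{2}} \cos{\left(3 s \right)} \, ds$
$- \frac{\sqrt{3} \sqrt{\pi}}{e^{\frac{3}{4}}}$

Define $I(b) = \int_{-\infty}^{\infty} - 3 e^{- 3 s^{2}} \cos{\left(b s \right)} \, ds$.

Differentiating under the integral sign,
$$I'(b) = \int_{-\infty}^{\infty} 3 s e^{- 3 s^{2}} \sin{\left(b s \right)} \, ds.$$

Integrate $\int_{-\infty}^{\infty} s \sin(b s)\, e^{- 3 s^{2}}\, ds$ by parts with $u = \sin(b s)$ and $dv = s\, e^{- 3 s^{2}}\, ds$, giving $v = - \frac{e^{- 3 s^{2}}}{6}$. The boundary term vanishes and
$$\int_{-\infty}^{\infty} s \sin(b s)\, e^{- 3 s^{2}}\, ds = \frac{b}{6} \int_{-\infty}^{\infty} \cos(b s)\, e^{- 3 s^{2}}\, ds,$$
so $I'(b) = - \frac{b}{6}\, I(b)$.

This is a separable first-order ODE; solving with the initial condition $I(0) = \int_{-\infty}^{\infty} - 3 e^{- 3 s^{2}}\,ds = - \sqrt{3} \sqrt{\pi}$ gives
$$I(b) = - \sqrt{3} \sqrt{\pi} e^{- \frac{b^{2}}{12}}.$$

Setting $b = 3$:
$$I = - \frac{\sqrt{3} \sqrt{\pi}}{e^{\frac{3}{4}}}.$$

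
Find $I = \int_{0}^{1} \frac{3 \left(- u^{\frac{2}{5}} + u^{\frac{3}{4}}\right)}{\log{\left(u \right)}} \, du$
$- \log{\left(\frac{64}{125} \right)}$

Introduce a parameter $a$ in the exponent: let $I(a) = \int_{0}^{1} \frac{3 \left(u^{\frac{3}{4}} - u^{a}\right)}{\log{\left(u \right)}} \, du$.

Since $\dfrac{\partial}{\partial a}\,u^{a} = u^{a} \ln u$, the $\ln u$ in the denominator cancels and
$$\frac{dI}{da} = \int_{0}^{1} -3 u^{a} \, du = -3 \left[\frac{u^{a+1}}{a+1}\right]_0^1 = - \frac{3}{a + 1}.$$

Integrating with respect to $a$ gives $I(a) = - \log{\left(\frac{64 \left(a + 1\right)^{3}}{343} \right)} + C$.

At $a = \frac{3}{4}$ the integrand is identically $0$, so $I(\frac{3}{4}) = 0$. The closed form gives $0$, hence $C = 0$.

Setting $a = \frac{2}{5}$:
$$I = - \log{\left(\frac{64}{125} \right)}.$$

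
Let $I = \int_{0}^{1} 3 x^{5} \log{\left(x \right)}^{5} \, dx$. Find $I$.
$- \frac{5}{648}$

Start from the elementary integral
$$J(a) = \int_{0}^{1} 3 x^{a} \, dx = \frac{3}{a + 1}.$$

Differentiating under the integral sign brings down a factor of $\ln x$:
$$\frac{dJ}{da} = \int_{0}^{1} 3 x^{a} \log{\left(x \right)} \, dx = - \frac{3}{\left(a + 1\right)^{2}}.$$

Repeating $5$ times in total — each differentiation brings down another $\ln x$ — gives
$$\frac{d^{5}J}{da^{5}} = \int_{0}^{1} 3 x^{a} \log{\left(x \right)}^{5} \, dx = - \frac{360}{\left(a + 1\right)^{6}},$$
and the integrand here is exactly the target integrand, so $I = - \frac{360}{\left(a + 1\right)^{6}}$.

Setting $a = 5$:
$$I = - \frac{5}{648}.$$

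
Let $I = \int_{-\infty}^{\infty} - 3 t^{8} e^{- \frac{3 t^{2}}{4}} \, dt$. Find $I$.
$- \frac{1120 \sqrt{3} \sqrt{\pi}}{27}$

Begin with the known integral
$$J(a) = \int_{-\infty}^{\infty} - 3 e^{- a t^{2}} \, dt = - \frac{3 \sqrt{\pi}}{\sqrt{a}}.$$

Differentiating under the integral sign brings down a factor of $(-t^2)$:
$$\frac{dJ}{da} = \int_{-\infty}^{\infty} 3 t^{2} e^{- a t^{2}} \, dt = \frac{3 \sqrt{\pi}}{2 a^{\frac{3}{2}}}.$$

Repeating $4$ times in total — each differentiation brings down another $(-t^2)$ — gives
$$\frac{d^{4}J}{da^{4}} = \int_{-\infty}^{\infty} - 3 t^{8} e^{- a t^{2}} \, dt = - \frac{315 \sqrt{\pi}}{16 a^{\frac{9}{2}}},$$
and the integrand here is exactly the target integrand, so $I = - \frac{315 \sqrt{\pi}}{16 a^{\frac{9}{2}}}$.

Setting $a = \frac{3}{4}$:
$$I = - \frac{1120 \sqrt{3} \sqrt{\pi}}{27}.$$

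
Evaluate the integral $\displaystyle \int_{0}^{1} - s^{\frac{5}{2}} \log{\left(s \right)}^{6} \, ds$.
$- \frac{92160}{823543}$

Begin with the known integral
$$J(a) = \int_{0}^{1} - s^{a} \, ds = - \frac{1}{a + 1}.$$

Differentiating under the integral sign brings down a factor of $\ln s$:
$$\frac{dJ}{da} = \int_{0}^{1} - s^{a} \log{\left(s \right)} \, ds = \frac{1}{\left(a + 1\right)^{2}}.$$

Repeating $6$ times in total — each differentiation brings down another $\ln s$ — gives
$$\frac{d^{6}J}{da^{6}} = \int_{0}^{1} - s^{a} \log{\left(s \right)}^{6} \, ds = - \frac{720}{\left(a + 1\right)^{7}},$$
and the integrand here is exactly the target integrand, so $I = - \frac{720}{\left(a + 1\right)^{7}}$.

Setting $a = \frac{5}{2}$:
$$I = - \frac{92160}{823543}.$$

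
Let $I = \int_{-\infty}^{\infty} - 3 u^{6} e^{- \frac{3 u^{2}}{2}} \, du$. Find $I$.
$- \frac{5 \sqrt{6} \sqrt{\pi}}{9}$

Consider the simpler parametrised integral
$$J(a) = \int_{-\infty}^{\infty} - 3 e^{- a u^{2}} \, du = - \frac{3 \sqrt{\pi}}{\sqrt{a}}.$$

Differentiating under the integral sign brings down a factor of $(-u^2)$:
$$\frac{dJ}{da} = \int_{-\infty}^{\infty} 3 u^{2} e^{- a u^{2}} \, du = \frac{3 \sqrt{\pi}}{2 a^{\frac{3}{2}}}.$$

Repeating $3$ times in total — each differentiation brings down another $(-u^2)$ — gives
$$\frac{d^{3}J}{da^{3}} = \int_{-\infty}^{\infty} 3 u^{6} e^{- a u^{2}} \, du = \frac{45 \sqrt{\pi}}{8 a^{\frac{7}{2}}},$$
and the integrand here is $(-1)^{3}$ times the target integrand, so $I = (-1)^{3}\,\frac{d^{3}J}{da^{3}} = - \frac{45 \sqrt{\pi}}{8 a^{\frac{7}{2}}}$.

Setting $a = \frac{3}{2}$:
$$I = - \frac{5 \sqrt{6} \sqrt{\pi}}{9}.$$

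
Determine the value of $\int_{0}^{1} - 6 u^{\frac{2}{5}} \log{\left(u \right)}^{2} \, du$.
$- \frac{1500}{343}$

Begin with the known integral
$$J(a) = \int_{0}^{1} - 6 u^{a} \, du = - \frac{6}{a + 1}.$$

Differentiating under the integral sign brings down a factor of $\ln u$:
$$\frac{dJ}{da} = \int_{0}^{1} - 6 u^{a} \log{\left(u \right)} \, du = \frac{6}{\left(a + 1\right)^{2}}.$$

Repeating twice in total — each differentiation brings down another $\ln u$ — gives
$$\frac{d^{2}J}{da^{2}} = \int_{0}^{1} - 6 u^{a} \log{\left(u \right)}^{2} \, du = - \frac{12}{\left(a + 1\right)^{3}},$$
and the integrand here is exactly the target integrand, so $I = - \frac{12}{\left(a + 1\right)^{3}}$.

Setting $a = \frac{2}{5}$:
$$I = - \frac{1500}{343}.$$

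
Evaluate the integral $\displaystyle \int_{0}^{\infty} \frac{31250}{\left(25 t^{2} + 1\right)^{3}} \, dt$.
$\frac{9375 \pi}{8}$

Recall the elementary integral
$$J(a) = \int_{0}^{\infty} \frac{2}{a^{2} + t^{2}} \, dt = \frac{\pi}{a}.$$

Differentiating under the integral sign with respect to $a$,
$$\frac{dJ}{da} = \int_{0}^{\infty} - \frac{4 a}{\left(a^{2} + t^{2}\right)^{2}} \, dt = - \frac{\pi}{a^{2}},$$
so $\int_{0}^{\infty} \frac{2}{\left(a^{2} + t^{2}\right)^{2}} \, dt = \frac{\pi}{2 a^{3}}$.

Repeating — each differentiation of $1/(t^2+a^2)^j$ produces $-2ja/(t^2+a^2)^{j+1}$ — and dividing through by $-2ja$ at each step yields, after $2$ differentiations in total,
$$\int_{0}^{\infty} \frac{2}{\left(a^{2} + t^{2}\right)^{3}} \, dt = \frac{3 \pi}{8 a^{5}}.$$

Setting $a = \frac{1}{5}$:
$$I = \frac{9375 \pi}{8}.$$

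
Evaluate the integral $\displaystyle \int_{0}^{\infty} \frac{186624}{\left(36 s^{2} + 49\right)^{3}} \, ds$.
$\frac{5832 \pi}{16807}$

Begin with the known result
$$J(a) = \int_{0}^{\infty} \frac{4}{a^{2} + s^{2}} \, ds = \frac{2 \pi}{a}.$$

Differentiating under the integral sign with respect to $a$,
$$\frac{dJ}{da} = \int_{0}^{\infty} - \frac{8 a}{\left(a^{2} + s^{2}\right)^{2}} \, ds = - \frac{2 \pi}{a^{2}},$$
so $\int_{0}^{\infty} \frac{4}{\left(a^{2} + s^{2}\right)^{2}} \, ds = \frac{\pi}{a^{3}}$.

Repeating — each differentiation of $1/(s^2+a^2)^j$ produces $-2ja/(s^2+a^2)^{j+1}$ — and dividing through by $-2ja$ at each step yields, after $2$ differentiations in total,
$$\int_{0}^{\infty} \frac{4}{\left(a^{2} + s^{2}\right)^{3}} \, ds = \frac{3 \pi}{4 a^{5}}.$$

Setting $a = \frac{7}{6}$:
$$I = \frac{5832 \pi}{16807}.$$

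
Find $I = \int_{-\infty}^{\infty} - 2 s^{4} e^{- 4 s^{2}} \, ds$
$- \frac{3 \sqrt{\pi}}{64}$

Start from the elementary integral
$$J(a) = \int_{-\infty}^{\infty} - 2 e^{- a s^{2}} \, ds = - \frac{2 \sqrt{\pi}}{\sqrt{a}}.$$

Differentiating under the integral sign brings down a factor of $(-s^2)$:
$$\frac{dJ}{da} = \int_{-\infty}^{\infty} 2 s^{2} e^{- a s^{2}} \, ds = \frac{\sqrt{\pi}}{a^{\frac{3}{2}}}.$$

Repeating twice in total — each differentiation brings down another $(-s^2)$ — gives
$$\frac{d^{2}J}{da^{2}} = \int_{-\infty}^{\infty} - 2 s^{4} e^{- a s^{2}} \, ds = - \frac{3 \sqrt{\pi}}{2 a^{\frac{5}{2}}},$$
and the integrand here is exactly the target integrand, so $I = - \frac{3 \sqrt{\pi}}{2 a^{\frac{5}{2}}}$.

Setting $a = 4$:
$$I = - \frac{3 \sqrt{\pi}}{64}.$$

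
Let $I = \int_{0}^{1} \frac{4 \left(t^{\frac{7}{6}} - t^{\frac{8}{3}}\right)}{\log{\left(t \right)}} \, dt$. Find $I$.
$\log{\left(\frac{28561}{234256} \right)}$

Introduce a parameter $a$ in the exponent: let $I(a) = \int_{0}^{1} \frac{4 \left(- t^{\frac{8}{3}} + t^{a}\right)}{\log{\left(t \right)}} \, dt$.

Since $\dfrac{\partial}{\partial a}\,t^{a} = t^{a} \ln t$, the $\ln t$ in the denominator cancels and
$$\frac{dI}{da} = \int_{0}^{1} 4 t^{a} \, dt = 4 \left[\frac{t^{a+1}}{a+1}\right]_0^1 = \frac{4}{a + 1}.$$

Integrating with respect to $a$ gives $I(a) = \log{\left(\frac{81 \left(a + 1\right)^{4}}{14641} \right)} + C$.

At $a = \frac{8}{3}$ the integrand is identically $0$, so $I(\frac{8}{3}) = 0$. The closed form gives $0$, hence $C = 0$.

Setting $a = \frac{7}{6}$:
$$I = \log{\left(\frac{28561}{234256} \right)}.$$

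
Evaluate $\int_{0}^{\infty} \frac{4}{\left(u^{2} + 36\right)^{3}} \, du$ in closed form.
$\frac{\pi}{10368}$

Start from the standard arctangent integral
$$J(a) = \int_{0}^{\infty} \frac{4}{a^{2} + u^{2}} \, du = \frac{2 \pi}{a}.$$

Differentiating under the integral sign with respect to $a$,
$$\frac{dJ}{da} = \int_{0}^{\infty} - \frac{8 a}{\left(a^{2} + u^{2}\right)^{2}} \, du = - \frac{2 \pi}{a^{2}},$$
so $\int_{0}^{\infty} \frac{4}{\left(a^{2} + u^{2}\right)^{2}} \, du = \frac{\pi}{a^{3}}$.

Repeating — each differentiation of $1/(u^2+a^2)^j$ produces $-2ja/(u^2+a^2)^{j+1}$ — and dividing through by $-2ja$ at each step yields, after $2$ differentiations in total,
$$\int_{0}^{\infty} \frac{4}{\left(a^{2} + u^{2}\right)^{3}} \, du = \frac{3 \pi}{4 a^{5}}.$$

Setting $a = 6$:
$$I = \frac{\pi}{10368}.$$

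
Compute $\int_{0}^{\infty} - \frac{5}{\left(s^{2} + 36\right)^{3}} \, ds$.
$- \frac{5 \pi}{41472}$

Start from the standard arctangent integral
$$J(a) = \int_{0}^{\infty} - \frac{5}{a^{2} + s^{2}} \, ds = - \frac{5 \pi}{2 a}.$$

Differentiating under the integral sign with respect to $a$,
$$\frac{dJ}{da} = \int_{0}^{\infty} \frac{10 a}{\left(a^{2} + s^{2}\right)^{2}} \, ds = \frac{5 \pi}{2 a^{2}},$$
so $\int_{0}^{\infty} - \frac{5}{\left(a^{2} + s^{2}\right)^{2}} \, ds = - \frac{5 \pi}{4 a^{3}}$.

Repeating — each differentiation of $1/(s^2+a^2)^j$ produces $-2ja/(s^2+a^2)^{j+1}$ — and dividing through by $-2ja$ at each step yields, after $2$ differentiations in total,
$$\int_{0}^{\infty} - \frac{5}{\left(a^{2} + s^{2}\right)^{3}} \, ds = - \frac{15 \pi}{16 a^{5}}.$$

Setting $a = 6$:
$$I = - \frac{5 \pi}{41472}.$$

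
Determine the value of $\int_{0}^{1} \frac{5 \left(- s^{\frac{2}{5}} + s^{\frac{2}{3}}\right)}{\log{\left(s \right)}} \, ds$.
$- \log{\left(\frac{4084101}{9765625} \right)}$

Introduce a parameter $a$ in the exponent: let $I(a) = \int_{0}^{1} \frac{5 \left(s^{\frac{2}{3}} - s^{a}\right)}{\log{\left(s \right)}} \, ds$.

Since $\dfrac{\partial}{\partial a}\,s^{a} = s^{a} \ln s$, the $\ln s$ in the denominator cancels and
$$\frac{dI}{da} = \int_{0}^{1} -5 s^{a} \, ds = -5 \left[\frac{s^{a+1}}{a+1}\right]_0^1 = - \frac{5}{a + 1}.$$

Integrating with respect to $a$ gives $I(a) = - \log{\left(\frac{243 \left(a + 1\right)^{5}}{3125} \right)} + C$.

At $a = \frac{2}{3}$ the integrand is identically $0$, so $I(\frac{2}{3}) = 0$. The closed form gives $0$, hence $C = 0$.

Setting $a = \frac{2}{5}$:
$$I = - \log{\left(\frac{4084101}{9765625} \right)}.$$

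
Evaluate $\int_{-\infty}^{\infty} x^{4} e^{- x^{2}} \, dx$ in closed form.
$\frac{3 \sqrt{\pi}}{4}$

Begin with the known integral
$$J(a) = \int_{-\infty}^{\infty} e^{- a x^{2}} \, dx = \frac{\sqrt{\pi}}{\sqrt{a}}.$$

Differentiating under the integral sign brings down a factor of $(-x^2)$:
$$\frac{dJ}{da} = \int_{-\infty}^{\infty} - x^{2} e^{- a x^{2}} \, dx = - \frac{\sqrt{\pi}}{2 a^{\frac{3}{2}}}.$$

Repeating twice in total — each differentiation brings down another $(-x^2)$ — gives
$$\frac{d^{2}J}{da^{2}} = \int_{-\infty}^{\infty} x^{4} e^{- a x^{2}} \, dx = \frac{3 \sqrt{\pi}}{4 a^{\frac{5}{2}}},$$
and the integrand here is exactly the target integrand, so $I = \frac{3 \sqrt{\pi}}{4 a^{\frac{5}{2}}}$.

Setting $a = 1$:
$$I = \frac{3 \sqrt{\pi}}{4}.$$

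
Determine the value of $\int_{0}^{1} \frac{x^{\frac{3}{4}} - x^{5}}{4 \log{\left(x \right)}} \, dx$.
$\log{\left(\frac{\sqrt[4]{378}}{6} \right)}$

Replace the exponent $\frac{3}{4}$ by a parameter $a$: let $I(a) = \int_{0}^{1} \frac{- x^{5} + x^{a}}{4 \log{\left(x \right)}} \, dx$.

Since $\dfrac{\partial}{\partial a}\,x^{a} = x^{a} \ln x$, the $\ln x$ in the denominator cancels and
$$\frac{dI}{da} = \int_{0}^{1} \frac{1}{4} x^{a} \, dx = \frac{1}{4} \left[\frac{x^{a+1}}{a+1}\right]_0^1 = \frac{1}{4 \left(a + 1\right)}.$$

Integrating with respect to $a$ gives $I(a) = \frac{\log{\left(a + 1 \right)}}{4} - \frac{\log{\left(6 \right)}}{4} + C$.

At $a = 5$ the integrand is identically $0$, so $I(5) = 0$. The closed form gives $0$, hence $C = 0$.

Setting $a = \frac{3}{4}$:
$$I = \log{\left(\frac{\sqrt[4]{378}}{6} \right)}.$$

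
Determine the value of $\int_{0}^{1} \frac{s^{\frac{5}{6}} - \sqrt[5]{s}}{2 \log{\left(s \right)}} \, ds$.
$\log{\left(\frac{\sqrt{55}}{6} \right)}$

Replace the exponent $\frac{1}{5}$ by a parameter $a$: let $I(a) = \int_{0}^{1} \frac{s^{\frac{5}{6}} - s^{a}}{2 \log{\left(s \right)}} \, ds$.

Since $\dfrac{\partial}{\partial a}\,s^{a} = s^{a} \ln s$, the $\ln s$ in the denominator cancels and
$$\frac{dI}{da} = \int_{0}^{1} - \frac{1}{2} s^{a} \, ds = - \frac{1}{2} \left[\frac{s^{a+1}}{a+1}\right]_0^1 = - \frac{1}{2 a + 2}.$$

Integrating with respect to $a$ gives $I(a) = - \frac{\log{\left(a + 1 \right)}}{2} - \frac{\log{\left(6 \right)}}{2} + \frac{\log{\left(11 \right)}}{2} + C$.

At $a = \frac{5}{6}$ the integrand is identically $0$, so $I(\frac{5}{6}) = 0$. The closed form gives $0$, hence $C = 0$.

Setting $a = \frac{1}{5}$:
$$I = \log{\left(\frac{\sqrt{55}}{6} \right)}.$$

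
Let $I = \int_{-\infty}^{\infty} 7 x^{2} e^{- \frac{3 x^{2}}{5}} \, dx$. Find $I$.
$\frac{35 \sqrt{15} \sqrt{\pi}}{18}$

Start from the elementary integral
$$J(a) = \int_{-\infty}^{\infty} 7 e^{- a x^{2}} \, dx = \frac{7 \sqrt{\pi}}{\sqrt{a}}.$$

Differentiating under the integral sign brings down a factor of $(-x^2)$:
$$\frac{dJ}{da} = \int_{-\infty}^{\infty} - 7 x^{2} e^{- a x^{2}} \, dx = - \frac{7 \sqrt{\pi}}{2 a^{\frac{3}{2}}}.$$

The integral on the left is $-I$, so $I = \frac{7 \sqrt{\pi}}{2 a^{\frac{3}{2}}}$.

Setting $a = \frac{3}{5}$:
$$I = \frac{35 \sqrt{15} \sqrt{\pi}}{18}.$$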